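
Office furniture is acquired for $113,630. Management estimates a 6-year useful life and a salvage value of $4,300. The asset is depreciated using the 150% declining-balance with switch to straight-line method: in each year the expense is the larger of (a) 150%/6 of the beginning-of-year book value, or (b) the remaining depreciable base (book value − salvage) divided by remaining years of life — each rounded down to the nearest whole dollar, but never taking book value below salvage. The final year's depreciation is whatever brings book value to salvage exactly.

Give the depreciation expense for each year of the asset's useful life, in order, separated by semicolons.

Depreciable base = $113,630 − $4,300 = $109,330.
Year 1: DB = ⌊$113,630 × 150%/6⌋ = $28,407; SL = ⌊$109,330/6⌋ = $18,221 → take DB $28,407. Book value $85,223.
Year 2: DB = ⌊$85,223 × 150%/6⌋ = $21,305; SL = ⌊$80,923/5⌋ = $16,184 → take DB $21,305. Book value $63,918.
Year 3: DB = ⌊$63,918 × 150%/6⌋ = $15,979; SL = ⌊$59,618/4⌋ = $14,904 → take DB $15,979. Book value $47,939.
Year 4: DB = ⌊$47,939 × 150%/6⌋ = $11,984; SL = ⌊$43,639/3⌋ = $14,546 → take SL $14,546. Book value $33,393.
Year 5: DB = ⌊$33,393 × 150%/6⌋ = $8,348; SL = ⌊$29,093/2⌋ = $14,546 → take SL $14,546. Book value $18,847.
Year 6 (final): $18,847 − $4,300 = $14,547. Book value $4,300.

$28,407; $21,305; $15,979; $14,546; $14,546; $14,547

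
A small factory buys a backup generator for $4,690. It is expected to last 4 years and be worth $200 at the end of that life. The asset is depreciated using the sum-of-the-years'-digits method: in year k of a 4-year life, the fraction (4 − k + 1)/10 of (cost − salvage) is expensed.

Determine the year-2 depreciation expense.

Depreciable base = $4,690 − $200 = $4,490.
Sum of the years' digits = 4+3+2+1 = 10.
Year 1: $4,490 × 4/10 = $1,796. Book value $2,894.
Year 2: $4,490 × 3/10 = $1,347. Book value $1,547.

$1,347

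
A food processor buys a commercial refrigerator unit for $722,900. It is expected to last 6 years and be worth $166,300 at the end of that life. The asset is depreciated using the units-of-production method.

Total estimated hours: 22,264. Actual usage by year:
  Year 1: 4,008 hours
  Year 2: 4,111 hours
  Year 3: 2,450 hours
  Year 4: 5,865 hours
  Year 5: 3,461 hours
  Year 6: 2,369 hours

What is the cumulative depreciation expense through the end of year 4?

$410,850

Depreciable base = $722,900 − $166,300 = $556,600.
Rate = $556,600 / 22,264 hours = $25 per hour.
Year 1: 4,008 × $25 = $100,200. Book value $622,700.
Year 2: 4,111 × $25 = $102,775. Book value $519,925.
Year 3: 2,450 × $25 = $61,250. Book value $458,675.
Year 4: 5,865 × $25 = $146,625. Book value $312,050.
Accumulated through year 4 = $722,900 − $312,050 = $410,850.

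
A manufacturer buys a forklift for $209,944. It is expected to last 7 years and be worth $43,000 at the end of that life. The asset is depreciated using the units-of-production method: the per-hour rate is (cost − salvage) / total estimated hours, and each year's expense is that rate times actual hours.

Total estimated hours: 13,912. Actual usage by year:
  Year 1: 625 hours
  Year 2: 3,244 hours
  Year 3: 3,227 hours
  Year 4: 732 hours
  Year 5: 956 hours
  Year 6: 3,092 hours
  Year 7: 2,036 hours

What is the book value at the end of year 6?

$67,432

Depreciable base = $209,944 − $43,000 = $166,944.
Rate = $166,944 / 13,912 hours = $12 per hour.
Year 1: 625 × $12 = $7,500. Book value $202,444.
Year 2: 3,244 × $12 = $38,928. Book value $163,516.
Year 3: 3,227 × $12 = $38,724. Book value $124,792.
Year 4: 732 × $12 = $8,784. Book value $116,008.
Year 5: 956 × $12 = $11,472. Book value $104,536.
Year 6: 3,092 × $12 = $37,104. Book value $67,432.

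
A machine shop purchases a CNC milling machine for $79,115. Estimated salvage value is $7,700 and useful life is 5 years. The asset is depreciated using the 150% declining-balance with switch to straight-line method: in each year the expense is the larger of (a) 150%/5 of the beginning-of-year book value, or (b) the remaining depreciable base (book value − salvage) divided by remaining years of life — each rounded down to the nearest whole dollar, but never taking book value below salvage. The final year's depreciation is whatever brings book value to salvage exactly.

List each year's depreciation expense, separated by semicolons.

Depreciable base = $79,115 − $7,700 = $71,415.
Year 1: DB = ⌊$79,115 × 150%/5⌋ = $23,734; SL = ⌊$71,415/5⌋ = $14,283 → take DB $23,734. Book value $55,381.
Year 2: DB = ⌊$55,381 × 150%/5⌋ = $16,614; SL = ⌊$47,681/4⌋ = $11,920 → take DB $16,614. Book value $38,767.
Year 3: DB = ⌊$38,767 × 150%/5⌋ = $11,630; SL = ⌊$31,067/3⌋ = $10,355 → take DB $11,630. Book value $27,137.
Year 4: DB = ⌊$27,137 × 150%/5⌋ = $8,141; SL = ⌊$19,437/2⌋ = $9,718 → take SL $9,718. Book value $17,419.
Year 5 (final): $17,419 − $7,700 = $9,719. Book value $7,700.

$23,734; $16,614; $11,630; $9,718; $9,719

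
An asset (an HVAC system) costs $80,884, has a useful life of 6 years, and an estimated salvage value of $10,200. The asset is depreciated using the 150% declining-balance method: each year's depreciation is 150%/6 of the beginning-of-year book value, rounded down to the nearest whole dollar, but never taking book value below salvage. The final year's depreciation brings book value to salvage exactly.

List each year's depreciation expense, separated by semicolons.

Depreciable base = $80,884 − $10,200 = $70,684.
Year 1: ⌊$80,884 × 150%/6⌋ = $20,221. Book value $60,663.
Year 2: ⌊$60,663 × 150%/6⌋ = $15,165. Book value $45,498.
Year 3: ⌊$45,498 × 150%/6⌋ = $11,374. Book value $34,124.
Year 4: ⌊$34,124 × 150%/6⌋ = $8,531. Book value $25,593.
Year 5: ⌊$25,593 × 150%/6⌋ = $6,398. Book value $19,195.
Year 6 (final): $19,195 − $10,200 = $8,995. Book value $10,200.

$20,221; $15,165; $11,374; $8,531; $6,398; $8,995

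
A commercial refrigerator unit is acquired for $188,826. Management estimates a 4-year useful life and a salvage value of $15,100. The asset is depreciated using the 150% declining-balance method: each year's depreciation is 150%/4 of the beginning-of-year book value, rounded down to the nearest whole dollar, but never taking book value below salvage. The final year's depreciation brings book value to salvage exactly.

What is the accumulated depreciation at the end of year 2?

Depreciable base = $188,826 − $15,100 = $173,726.
Year 1: ⌊$188,826 × 150%/4⌋ = $70,809. Book value $118,017.
Year 2: ⌊$118,017 × 150%/4⌋ = $44,256. Book value $73,761.
Accumulated through year 2 = $188,826 − $73,761 = $115,065.

$115,065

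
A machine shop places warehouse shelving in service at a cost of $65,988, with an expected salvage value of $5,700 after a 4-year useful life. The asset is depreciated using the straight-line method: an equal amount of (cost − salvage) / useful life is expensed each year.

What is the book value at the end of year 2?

Depreciable base = $65,988 − $5,700 = $60,288.
Annual expense = $60,288 / 4 = $15,072.
End of year 1: book value $50,916.
End of year 2: book value $35,844.

$35,844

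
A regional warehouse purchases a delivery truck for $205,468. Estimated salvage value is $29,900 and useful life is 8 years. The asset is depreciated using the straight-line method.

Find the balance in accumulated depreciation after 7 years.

Depreciable base = $205,468 − $29,900 = $175,568.
Annual expense = $175,568 / 8 = $21,946.
End of year 1: book value $183,522.
End of year 2: book value $161,576.
End of year 3: book value $139,630.
End of year 4: book value $117,684.
End of year 5: book value $95,738.
End of year 6: book value $73,792.
End of year 7: book value $51,846.
Accumulated through year 7 = $205,468 − $51,846 = $153,622.

$153,622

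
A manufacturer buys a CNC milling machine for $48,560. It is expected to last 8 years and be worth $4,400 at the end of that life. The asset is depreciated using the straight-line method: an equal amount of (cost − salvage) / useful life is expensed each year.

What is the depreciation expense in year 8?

Depreciable base = $48,560 − $4,400 = $44,160.
Annual expense = $44,160 / 8 = $5,520.

$5,520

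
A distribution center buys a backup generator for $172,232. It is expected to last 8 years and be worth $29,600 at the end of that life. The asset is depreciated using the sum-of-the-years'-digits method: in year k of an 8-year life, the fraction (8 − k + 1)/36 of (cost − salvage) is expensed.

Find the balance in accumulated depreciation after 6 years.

Depreciable base = $172,232 − $29,600 = $142,632.
Sum of the years' digits = 8+7+6+5+4+3+2+1 = 36.
Year 1: $142,632 × 8/36 = $31,696. Book value $140,536.
Year 2: $142,632 × 7/36 = $27,734. Book value $112,802.
Year 3: $142,632 × 6/36 = $23,772. Book value $89,030.
Year 4: $142,632 × 5/36 = $19,810. Book value $69,220.
Year 5: $142,632 × 4/36 = $15,848. Book value $53,372.
Year 6: $142,632 × 3/36 = $11,886. Book value $41,486.
Accumulated through year 6 = $172,232 − $41,486 = $130,746.

$130,746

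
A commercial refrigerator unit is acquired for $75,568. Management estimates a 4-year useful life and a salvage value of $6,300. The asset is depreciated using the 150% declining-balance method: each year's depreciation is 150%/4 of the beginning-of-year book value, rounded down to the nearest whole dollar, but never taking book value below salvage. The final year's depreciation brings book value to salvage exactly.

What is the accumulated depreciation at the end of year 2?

$46,049

Depreciable base = $75,568 − $6,300 = $69,268.
Year 1: ⌊$75,568 × 150%/4⌋ = $28,338. Book value $47,230.
Year 2: ⌊$47,230 × 150%/4⌋ = $17,711. Book value $29,519.
Accumulated through year 2 = $75,568 − $29,519 = $46,049.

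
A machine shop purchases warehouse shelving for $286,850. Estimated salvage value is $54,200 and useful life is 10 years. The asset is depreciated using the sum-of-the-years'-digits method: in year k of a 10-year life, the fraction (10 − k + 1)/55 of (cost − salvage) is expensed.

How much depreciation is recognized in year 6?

$21,150

Depreciable base = $286,850 − $54,200 = $232,650.
Sum of the years' digits = 10+9+8+7+6+5+4+3+2+1 = 55.
Year 1: $232,650 × 10/55 = $42,300. Book value $244,550.
Year 2: $232,650 × 9/55 = $38,070. Book value $206,480.
Year 3: $232,650 × 8/55 = $33,840. Book value $172,640.
Year 4: $232,650 × 7/55 = $29,610. Book value $143,030.
Year 5: $232,650 × 6/55 = $25,380. Book value $117,650.
Year 6: $232,650 × 5/55 = $21,150. Book value $96,500.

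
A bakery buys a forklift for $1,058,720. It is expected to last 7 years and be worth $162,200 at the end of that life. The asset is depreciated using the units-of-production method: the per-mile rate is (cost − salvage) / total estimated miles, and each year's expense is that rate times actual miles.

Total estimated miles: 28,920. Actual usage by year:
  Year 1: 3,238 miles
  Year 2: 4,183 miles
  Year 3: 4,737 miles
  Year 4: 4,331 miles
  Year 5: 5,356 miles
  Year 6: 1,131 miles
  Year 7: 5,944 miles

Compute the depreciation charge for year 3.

$146,847

Depreciable base = $1,058,720 − $162,200 = $896,520.
Rate = $896,520 / 28,920 miles = $31 per mile.
Year 1: 3,238 × $31 = $100,378. Book value $958,342.
Year 2: 4,183 × $31 = $129,673. Book value $828,669.
Year 3: 4,737 × $31 = $146,847. Book value $681,822.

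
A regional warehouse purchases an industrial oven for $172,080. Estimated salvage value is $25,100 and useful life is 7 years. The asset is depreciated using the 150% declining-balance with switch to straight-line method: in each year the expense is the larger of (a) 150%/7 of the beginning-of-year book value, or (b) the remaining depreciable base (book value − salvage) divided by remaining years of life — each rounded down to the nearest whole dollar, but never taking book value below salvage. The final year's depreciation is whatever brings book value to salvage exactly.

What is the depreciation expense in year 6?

$13,215

Depreciable base = $172,080 − $25,100 = $146,980.
Year 1: DB = ⌊$172,080 × 150%/7⌋ = $36,874; SL = ⌊$146,980/7⌋ = $20,997 → take DB $36,874. Book value $135,206.
Year 2: DB = ⌊$135,206 × 150%/7⌋ = $28,972; SL = ⌊$110,106/6⌋ = $18,351 → take DB $28,972. Book value $106,234.
Year 3: DB = ⌊$106,234 × 150%/7⌋ = $22,764; SL = ⌊$81,134/5⌋ = $16,226 → take DB $22,764. Book value $83,470.
Year 4: DB = ⌊$83,470 × 150%/7⌋ = $17,886; SL = ⌊$58,370/4⌋ = $14,592 → take DB $17,886. Book value $65,584.
Year 5: DB = ⌊$65,584 × 150%/7⌋ = $14,053; SL = ⌊$40,484/3⌋ = $13,494 → take DB $14,053. Book value $51,531.
Year 6: DB = ⌊$51,531 × 150%/7⌋ = $11,042; SL = ⌊$26,431/2⌋ = $13,215 → take SL $13,215. Book value $38,316.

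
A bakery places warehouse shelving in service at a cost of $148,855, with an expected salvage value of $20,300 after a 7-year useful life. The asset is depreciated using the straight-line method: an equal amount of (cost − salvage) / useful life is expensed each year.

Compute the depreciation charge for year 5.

$18,365

Depreciable base = $148,855 − $20,300 = $128,555.
Annual expense = $128,555 / 7 = $18,365.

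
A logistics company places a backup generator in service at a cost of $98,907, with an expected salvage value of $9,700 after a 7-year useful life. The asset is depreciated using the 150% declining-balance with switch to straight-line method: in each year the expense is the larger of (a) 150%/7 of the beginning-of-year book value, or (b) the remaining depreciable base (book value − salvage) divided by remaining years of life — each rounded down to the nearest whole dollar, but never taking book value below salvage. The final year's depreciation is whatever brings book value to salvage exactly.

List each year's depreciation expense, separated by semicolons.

Depreciable base = $98,907 − $9,700 = $89,207.
Year 1: DB = ⌊$98,907 × 150%/7⌋ = $21,194; SL = ⌊$89,207/7⌋ = $12,743 → take DB $21,194. Book value $77,713.
Year 2: DB = ⌊$77,713 × 150%/7⌋ = $16,652; SL = ⌊$68,013/6⌋ = $11,335 → take DB $16,652. Book value $61,061.
Year 3: DB = ⌊$61,061 × 150%/7⌋ = $13,084; SL = ⌊$51,361/5⌋ = $10,272 → take DB $13,084. Book value $47,977.
Year 4: DB = ⌊$47,977 × 150%/7⌋ = $10,280; SL = ⌊$38,277/4⌋ = $9,569 → take DB $10,280. Book value $37,697.
Year 5: DB = ⌊$37,697 × 150%/7⌋ = $8,077; SL = ⌊$27,997/3⌋ = $9,332 → take SL $9,332. Book value $28,365.
Year 6: DB = ⌊$28,365 × 150%/7⌋ = $6,078; SL = ⌊$18,665/2⌋ = $9,332 → take SL $9,332. Book value $19,033.
Year 7 (final): $19,033 − $9,700 = $9,333. Book value $9,700.

$21,194; $16,652; $13,084; $10,280; $9,332; $9,332; $9,333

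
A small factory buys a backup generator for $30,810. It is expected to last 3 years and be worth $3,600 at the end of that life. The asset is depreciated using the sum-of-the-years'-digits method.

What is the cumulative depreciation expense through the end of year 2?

$22,675

Depreciable base = $30,810 − $3,600 = $27,210.
Sum of the years' digits = 3+2+1 = 6.
Year 1: $27,210 × 3/6 = $13,605. Book value $17,205.
Year 2: $27,210 × 2/6 = $9,070. Book value $8,135.
Accumulated through year 2 = $30,810 − $8,135 = $22,675.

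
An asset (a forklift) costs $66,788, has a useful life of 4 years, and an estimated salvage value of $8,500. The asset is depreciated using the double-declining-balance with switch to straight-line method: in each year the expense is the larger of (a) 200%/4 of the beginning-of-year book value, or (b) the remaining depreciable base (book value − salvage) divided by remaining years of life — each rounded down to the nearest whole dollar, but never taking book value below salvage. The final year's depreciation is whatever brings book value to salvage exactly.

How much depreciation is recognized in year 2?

$16,697

Depreciable base = $66,788 − $8,500 = $58,288.
Year 1: DB = ⌊$66,788 × 200%/4⌋ = $33,394; SL = ⌊$58,288/4⌋ = $14,572 → take DB $33,394. Book value $33,394.
Year 2: DB = ⌊$33,394 × 200%/4⌋ = $16,697; SL = ⌊$24,894/3⌋ = $8,298 → take DB $16,697. Book value $16,697.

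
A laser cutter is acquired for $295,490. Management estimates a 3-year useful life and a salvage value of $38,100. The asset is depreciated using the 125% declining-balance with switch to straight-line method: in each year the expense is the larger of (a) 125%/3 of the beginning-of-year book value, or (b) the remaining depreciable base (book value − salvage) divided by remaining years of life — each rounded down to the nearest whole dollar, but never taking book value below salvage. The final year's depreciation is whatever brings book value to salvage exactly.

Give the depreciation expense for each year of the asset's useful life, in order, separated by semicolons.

Depreciable base = $295,490 − $38,100 = $257,390.
Year 1: DB = ⌊$295,490 × 125%/3⌋ = $123,120; SL = ⌊$257,390/3⌋ = $85,796 → take DB $123,120. Book value $172,370.
Year 2: DB = ⌊$172,370 × 125%/3⌋ = $71,820; SL = ⌊$134,270/2⌋ = $67,135 → take DB $71,820. Book value $100,550.
Year 3 (final): $100,550 − $38,100 = $62,450. Book value $38,100.

$123,120; $71,820; $62,450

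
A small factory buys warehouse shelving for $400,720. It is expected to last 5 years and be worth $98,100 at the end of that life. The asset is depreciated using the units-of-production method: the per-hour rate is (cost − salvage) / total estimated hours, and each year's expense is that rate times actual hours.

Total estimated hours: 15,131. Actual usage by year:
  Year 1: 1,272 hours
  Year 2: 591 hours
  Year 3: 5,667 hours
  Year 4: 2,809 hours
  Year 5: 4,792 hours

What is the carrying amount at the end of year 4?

$193,940

Depreciable base = $400,720 − $98,100 = $302,620.
Rate = $302,620 / 15,131 hours = $20 per hour.
Year 1: 1,272 × $20 = $25,440. Book value $375,280.
Year 2: 591 × $20 = $11,820. Book value $363,460.
Year 3: 5,667 × $20 = $113,340. Book value $250,120.
Year 4: 2,809 × $20 = $56,180. Book value $193,940.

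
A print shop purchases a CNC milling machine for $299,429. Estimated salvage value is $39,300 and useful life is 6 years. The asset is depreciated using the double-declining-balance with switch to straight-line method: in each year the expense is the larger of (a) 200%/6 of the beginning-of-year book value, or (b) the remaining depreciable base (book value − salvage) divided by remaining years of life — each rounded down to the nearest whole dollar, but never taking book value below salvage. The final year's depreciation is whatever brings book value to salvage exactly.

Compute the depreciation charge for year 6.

Depreciable base = $299,429 − $39,300 = $260,129.
Year 1: DB = ⌊$299,429 × 200%/6⌋ = $99,809; SL = ⌊$260,129/6⌋ = $43,354 → take DB $99,809. Book value $199,620.
Year 2: DB = ⌊$199,620 × 200%/6⌋ = $66,540; SL = ⌊$160,320/5⌋ = $32,064 → take DB $66,540. Book value $133,080.
Year 3: DB = ⌊$133,080 × 200%/6⌋ = $44,360; SL = ⌊$93,780/4⌋ = $23,445 → take DB $44,360. Book value $88,720.
Year 4: DB = ⌊$88,720 × 200%/6⌋ = $29,573; SL = ⌊$49,420/3⌋ = $16,473 → take DB $29,573. Book value $59,147.
Year 5: DB = ⌊$59,147 × 200%/6⌋ = $19,715; SL = ⌊$19,847/2⌋ = $9,923 → take DB $19,715. Book value $39,432.
Year 6 (final): $39,432 − $39,300 = $132. Book value $39,300.

$132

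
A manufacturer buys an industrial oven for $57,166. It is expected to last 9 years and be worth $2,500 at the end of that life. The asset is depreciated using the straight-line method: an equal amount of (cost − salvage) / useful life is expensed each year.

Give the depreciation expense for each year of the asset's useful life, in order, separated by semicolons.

Depreciable base = $57,166 − $2,500 = $54,666.
Annual expense = $54,666 / 9 = $6,074.
End of year 1: book value $51,092.
End of year 2: book value $45,018.
End of year 3: book value $38,944.
End of year 4: book value $32,870.
End of year 5: book value $26,796.
End of year 6: book value $20,722.
End of year 7: book value $14,648.
End of year 8: book value $8,574.
End of year 9: book value $2,500.

$6,074; $6,074; $6,074; $6,074; $6,074; $6,074; $6,074; $6,074; $6,074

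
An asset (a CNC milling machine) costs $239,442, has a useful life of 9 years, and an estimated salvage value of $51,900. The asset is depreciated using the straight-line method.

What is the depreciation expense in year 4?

$20,838

Depreciable base = $239,442 − $51,900 = $187,542.
Annual expense = $187,542 / 9 = $20,838.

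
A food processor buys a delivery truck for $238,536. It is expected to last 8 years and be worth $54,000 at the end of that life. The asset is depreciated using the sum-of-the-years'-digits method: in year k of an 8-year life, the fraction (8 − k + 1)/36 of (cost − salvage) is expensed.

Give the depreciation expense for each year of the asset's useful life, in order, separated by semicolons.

$41,008; $35,882; $30,756; $25,630; $20,504; $15,378; $10,252; $5,126

Depreciable base = $238,536 − $54,000 = $184,536.
Sum of the years' digits = 8+7+6+5+4+3+2+1 = 36.
Year 1: $184,536 × 8/36 = $41,008. Book value $197,528.
Year 2: $184,536 × 7/36 = $35,882. Book value $161,646.
Year 3: $184,536 × 6/36 = $30,756. Book value $130,890.
Year 4: $184,536 × 5/36 = $25,630. Book value $105,260.
Year 5: $184,536 × 4/36 = $20,504. Book value $84,756.
Year 6: $184,536 × 3/36 = $15,378. Book value $69,378.
Year 7: $184,536 × 2/36 = $10,252. Book value $59,126.
Year 8: $184,536 × 1/36 = $5,126. Book value $54,000.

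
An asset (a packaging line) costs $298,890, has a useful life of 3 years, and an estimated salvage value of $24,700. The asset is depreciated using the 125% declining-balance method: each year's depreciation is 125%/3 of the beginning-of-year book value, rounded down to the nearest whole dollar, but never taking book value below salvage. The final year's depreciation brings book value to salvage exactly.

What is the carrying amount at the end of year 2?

$101,706

Depreciable base = $298,890 − $24,700 = $274,190.
Year 1: ⌊$298,890 × 125%/3⌋ = $124,537. Book value $174,353.
Year 2: ⌊$174,353 × 125%/3⌋ = $72,647. Book value $101,706.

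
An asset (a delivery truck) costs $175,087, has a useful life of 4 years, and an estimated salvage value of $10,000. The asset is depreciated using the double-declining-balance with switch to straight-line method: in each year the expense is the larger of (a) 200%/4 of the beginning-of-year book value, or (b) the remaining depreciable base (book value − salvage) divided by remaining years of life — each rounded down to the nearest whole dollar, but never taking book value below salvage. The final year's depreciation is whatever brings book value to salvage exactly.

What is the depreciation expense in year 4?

Depreciable base = $175,087 − $10,000 = $165,087.
Year 1: DB = ⌊$175,087 × 200%/4⌋ = $87,543; SL = ⌊$165,087/4⌋ = $41,271 → take DB $87,543. Book value $87,544.
Year 2: DB = ⌊$87,544 × 200%/4⌋ = $43,772; SL = ⌊$77,544/3⌋ = $25,848 → take DB $43,772. Book value $43,772.
Year 3: DB = ⌊$43,772 × 200%/4⌋ = $21,886; SL = ⌊$33,772/2⌋ = $16,886 → take DB $21,886. Book value $21,886.
Year 4 (final): $21,886 − $10,000 = $11,886. Book value $10,000.

$11,886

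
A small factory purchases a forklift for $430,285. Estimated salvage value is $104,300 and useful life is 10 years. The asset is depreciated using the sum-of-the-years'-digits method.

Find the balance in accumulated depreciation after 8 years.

Depreciable base = $430,285 − $104,300 = $325,985.
Sum of the years' digits = 10+9+8+7+6+5+4+3+2+1 = 55.
Year 1: $325,985 × 10/55 = $59,270. Book value $371,015.
Year 2: $325,985 × 9/55 = $53,343. Book value $317,672.
Year 3: $325,985 × 8/55 = $47,416. Book value $270,256.
Year 4: $325,985 × 7/55 = $41,489. Book value $228,767.
Year 5: $325,985 × 6/55 = $35,562. Book value $193,205.
Year 6: $325,985 × 5/55 = $29,635. Book value $163,570.
Year 7: $325,985 × 4/55 = $23,708. Book value $139,862.
Year 8: $325,985 × 3/55 = $17,781. Book value $122,081.
Accumulated through year 8 = $430,285 − $122,081 = $308,204.

$308,204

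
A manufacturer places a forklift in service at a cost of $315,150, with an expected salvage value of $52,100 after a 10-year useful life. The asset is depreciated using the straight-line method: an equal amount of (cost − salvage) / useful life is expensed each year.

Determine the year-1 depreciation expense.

$26,305

Depreciable base = $315,150 − $52,100 = $263,050.
Annual expense = $263,050 / 10 = $26,305.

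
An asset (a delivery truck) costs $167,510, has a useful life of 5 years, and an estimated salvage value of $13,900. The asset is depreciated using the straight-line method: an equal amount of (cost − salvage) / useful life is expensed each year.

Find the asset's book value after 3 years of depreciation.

Depreciable base = $167,510 − $13,900 = $153,610.
Annual expense = $153,610 / 5 = $30,722.
End of year 1: book value $136,788.
End of year 2: book value $106,066.
End of year 3: book value $75,344.

$75,344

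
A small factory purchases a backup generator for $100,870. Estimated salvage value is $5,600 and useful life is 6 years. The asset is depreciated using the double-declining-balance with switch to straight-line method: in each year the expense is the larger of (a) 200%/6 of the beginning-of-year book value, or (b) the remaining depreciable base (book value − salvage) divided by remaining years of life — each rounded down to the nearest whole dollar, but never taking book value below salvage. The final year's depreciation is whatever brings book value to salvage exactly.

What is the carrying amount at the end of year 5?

$12,763

Depreciable base = $100,870 − $5,600 = $95,270.
Year 1: DB = ⌊$100,870 × 200%/6⌋ = $33,623; SL = ⌊$95,270/6⌋ = $15,878 → take DB $33,623. Book value $67,247.
Year 2: DB = ⌊$67,247 × 200%/6⌋ = $22,415; SL = ⌊$61,647/5⌋ = $12,329 → take DB $22,415. Book value $44,832.
Year 3: DB = ⌊$44,832 × 200%/6⌋ = $14,944; SL = ⌊$39,232/4⌋ = $9,808 → take DB $14,944. Book value $29,888.
Year 4: DB = ⌊$29,888 × 200%/6⌋ = $9,962; SL = ⌊$24,288/3⌋ = $8,096 → take DB $9,962. Book value $19,926.
Year 5: DB = ⌊$19,926 × 200%/6⌋ = $6,642; SL = ⌊$14,326/2⌋ = $7,163 → take SL $7,163. Book value $12,763.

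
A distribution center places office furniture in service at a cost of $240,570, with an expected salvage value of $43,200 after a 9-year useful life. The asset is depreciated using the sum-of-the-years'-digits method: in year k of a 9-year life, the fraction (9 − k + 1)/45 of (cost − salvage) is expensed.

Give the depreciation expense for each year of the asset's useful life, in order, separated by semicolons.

$39,474; $35,088; $30,702; $26,316; $21,930; $17,544; $13,158; $8,772; $4,386

Depreciable base = $240,570 − $43,200 = $197,370.
Sum of the years' digits = 9+8+7+6+5+4+3+2+1 = 45.
Year 1: $197,370 × 9/45 = $39,474. Book value $201,096.
Year 2: $197,370 × 8/45 = $35,088. Book value $166,008.
Year 3: $197,370 × 7/45 = $30,702. Book value $135,306.
Year 4: $197,370 × 6/45 = $26,316. Book value $108,990.
Year 5: $197,370 × 5/45 = $21,930. Book value $87,060.
Year 6: $197,370 × 4/45 = $17,544. Book value $69,516.
Year 7: $197,370 × 3/45 = $13,158. Book value $56,358.
Year 8: $197,370 × 2/45 = $8,772. Book value $47,586.
Year 9: $197,370 × 1/45 = $4,386. Book value $43,200.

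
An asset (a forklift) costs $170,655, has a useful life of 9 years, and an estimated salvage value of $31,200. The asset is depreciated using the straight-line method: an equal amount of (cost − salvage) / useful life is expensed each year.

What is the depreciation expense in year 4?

$15,495

Depreciable base = $170,655 − $31,200 = $139,455.
Annual expense = $139,455 / 9 = $15,495.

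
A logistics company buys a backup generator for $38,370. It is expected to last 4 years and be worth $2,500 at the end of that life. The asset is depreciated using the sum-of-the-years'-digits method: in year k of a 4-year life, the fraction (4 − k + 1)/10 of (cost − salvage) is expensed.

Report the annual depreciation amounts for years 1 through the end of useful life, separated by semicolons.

$14,348; $10,761; $7,174; $3,587

Depreciable base = $38,370 − $2,500 = $35,870.
Sum of the years' digits = 4+3+2+1 = 10.
Year 1: $35,870 × 4/10 = $14,348. Book value $24,022.
Year 2: $35,870 × 3/10 = $10,761. Book value $13,261.
Year 3: $35,870 × 2/10 = $7,174. Book value $6,087.
Year 4: $35,870 × 1/10 = $3,587. Book value $2,500.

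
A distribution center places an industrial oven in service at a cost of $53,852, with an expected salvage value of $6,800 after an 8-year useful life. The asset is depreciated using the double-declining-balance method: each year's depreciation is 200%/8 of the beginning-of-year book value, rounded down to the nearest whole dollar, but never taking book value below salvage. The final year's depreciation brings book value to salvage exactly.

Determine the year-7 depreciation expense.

Depreciable base = $53,852 − $6,800 = $47,052.
Year 1: ⌊$53,852 × 200%/8⌋ = $13,463. Book value $40,389.
Year 2: ⌊$40,389 × 200%/8⌋ = $10,097. Book value $30,292.
Year 3: ⌊$30,292 × 200%/8⌋ = $7,573. Book value $22,719.
Year 4: ⌊$22,719 × 200%/8⌋ = $5,679. Book value $17,040.
Year 5: ⌊$17,040 × 200%/8⌋ = $4,260. Book value $12,780.
Year 6: ⌊$12,780 × 200%/8⌋ = $3,195. Book value $9,585.
Year 7: ⌊$9,585 × 200%/8⌋ = $2,396. Book value $7,189.

$2,396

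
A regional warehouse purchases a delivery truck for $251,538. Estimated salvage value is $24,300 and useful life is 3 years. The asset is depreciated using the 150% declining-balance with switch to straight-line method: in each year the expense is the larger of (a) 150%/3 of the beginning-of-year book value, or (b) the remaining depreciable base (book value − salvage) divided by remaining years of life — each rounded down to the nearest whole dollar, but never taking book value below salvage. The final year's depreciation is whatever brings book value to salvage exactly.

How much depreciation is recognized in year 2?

Depreciable base = $251,538 − $24,300 = $227,238.
Year 1: DB = ⌊$251,538 × 150%/3⌋ = $125,769; SL = ⌊$227,238/3⌋ = $75,746 → take DB $125,769. Book value $125,769.
Year 2: DB = ⌊$125,769 × 150%/3⌋ = $62,884; SL = ⌊$101,469/2⌋ = $50,734 → take DB $62,884. Book value $62,885.

$62,884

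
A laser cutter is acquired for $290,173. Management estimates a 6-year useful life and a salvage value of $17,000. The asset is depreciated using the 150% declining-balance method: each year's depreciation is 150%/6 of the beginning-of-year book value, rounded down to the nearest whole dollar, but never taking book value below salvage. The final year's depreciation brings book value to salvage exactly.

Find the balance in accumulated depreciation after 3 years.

$167,755

Depreciable base = $290,173 − $17,000 = $273,173.
Year 1: ⌊$290,173 × 150%/6⌋ = $72,543. Book value $217,630.
Year 2: ⌊$217,630 × 150%/6⌋ = $54,407. Book value $163,223.
Year 3: ⌊$163,223 × 150%/6⌋ = $40,805. Book value $122,418.
Accumulated through year 3 = $290,173 − $122,418 = $167,755.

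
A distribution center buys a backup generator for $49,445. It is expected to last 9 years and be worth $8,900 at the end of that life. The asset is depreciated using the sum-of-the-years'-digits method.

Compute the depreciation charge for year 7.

Depreciable base = $49,445 − $8,900 = $40,545.
Sum of the years' digits = 9+8+7+6+5+4+3+2+1 = 45.
Year 1: $40,545 × 9/45 = $8,109. Book value $41,336.
Year 2: $40,545 × 8/45 = $7,208. Book value $34,128.
Year 3: $40,545 × 7/45 = $6,307. Book value $27,821.
Year 4: $40,545 × 6/45 = $5,406. Book value $22,415.
Year 5: $40,545 × 5/45 = $4,505. Book value $17,910.
Year 6: $40,545 × 4/45 = $3,604. Book value $14,306.
Year 7: $40,545 × 3/45 = $2,703. Book value $11,603.

$2,703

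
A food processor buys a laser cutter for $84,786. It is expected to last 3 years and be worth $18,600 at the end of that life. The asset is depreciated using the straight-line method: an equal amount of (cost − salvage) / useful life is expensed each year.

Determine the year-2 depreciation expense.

Depreciable base = $84,786 − $18,600 = $66,186.
Annual expense = $66,186 / 3 = $22,062.

$22,062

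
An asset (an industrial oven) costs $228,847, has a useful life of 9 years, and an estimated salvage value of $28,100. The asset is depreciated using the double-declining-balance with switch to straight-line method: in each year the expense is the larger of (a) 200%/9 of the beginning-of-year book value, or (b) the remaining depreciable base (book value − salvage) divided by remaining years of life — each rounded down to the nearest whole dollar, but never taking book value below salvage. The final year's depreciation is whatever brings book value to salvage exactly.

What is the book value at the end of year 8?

Depreciable base = $228,847 − $28,100 = $200,747.
Year 1: DB = ⌊$228,847 × 200%/9⌋ = $50,854; SL = ⌊$200,747/9⌋ = $22,305 → take DB $50,854. Book value $177,993.
Year 2: DB = ⌊$177,993 × 200%/9⌋ = $39,554; SL = ⌊$149,893/8⌋ = $18,736 → take DB $39,554. Book value $138,439.
Year 3: DB = ⌊$138,439 × 200%/9⌋ = $30,764; SL = ⌊$110,339/7⌋ = $15,762 → take DB $30,764. Book value $107,675.
Year 4: DB = ⌊$107,675 × 200%/9⌋ = $23,927; SL = ⌊$79,575/6⌋ = $13,262 → take DB $23,927. Book value $83,748.
Year 5: DB = ⌊$83,748 × 200%/9⌋ = $18,610; SL = ⌊$55,648/5⌋ = $11,129 → take DB $18,610. Book value $65,138.
Year 6: DB = ⌊$65,138 × 200%/9⌋ = $14,475; SL = ⌊$37,038/4⌋ = $9,259 → take DB $14,475. Book value $50,663.
Year 7: DB = ⌊$50,663 × 200%/9⌋ = $11,258; SL = ⌊$22,563/3⌋ = $7,521 → take DB $11,258. Book value $39,405.
Year 8: DB = ⌊$39,405 × 200%/9⌋ = $8,756; SL = ⌊$11,305/2⌋ = $5,652 → take DB $8,756. Book value $30,649.

$30,649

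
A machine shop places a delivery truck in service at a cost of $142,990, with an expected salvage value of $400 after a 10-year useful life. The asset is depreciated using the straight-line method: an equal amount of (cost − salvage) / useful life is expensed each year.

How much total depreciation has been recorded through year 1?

$14,259

Depreciable base = $142,990 − $400 = $142,590.
Annual expense = $142,590 / 10 = $14,259.
End of year 1: book value $128,731.
Accumulated through year 1 = $142,990 − $128,731 = $14,259.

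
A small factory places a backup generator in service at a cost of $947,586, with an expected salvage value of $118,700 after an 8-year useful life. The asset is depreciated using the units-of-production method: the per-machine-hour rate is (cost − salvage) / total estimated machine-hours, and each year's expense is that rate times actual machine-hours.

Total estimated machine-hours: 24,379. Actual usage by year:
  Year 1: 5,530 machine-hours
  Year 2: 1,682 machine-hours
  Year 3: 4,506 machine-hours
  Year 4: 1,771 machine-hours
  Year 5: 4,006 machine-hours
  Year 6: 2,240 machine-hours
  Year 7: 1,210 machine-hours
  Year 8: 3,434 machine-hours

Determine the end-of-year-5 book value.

Depreciable base = $947,586 − $118,700 = $828,886.
Rate = $828,886 / 24,379 machine-hours = $34 per machine-hour.
Year 1: 5,530 × $34 = $188,020. Book value $759,566.
Year 2: 1,682 × $34 = $57,188. Book value $702,378.
Year 3: 4,506 × $34 = $153,204. Book value $549,174.
Year 4: 1,771 × $34 = $60,214. Book value $488,960.
Year 5: 4,006 × $34 = $136,204. Book value $352,756.

$352,756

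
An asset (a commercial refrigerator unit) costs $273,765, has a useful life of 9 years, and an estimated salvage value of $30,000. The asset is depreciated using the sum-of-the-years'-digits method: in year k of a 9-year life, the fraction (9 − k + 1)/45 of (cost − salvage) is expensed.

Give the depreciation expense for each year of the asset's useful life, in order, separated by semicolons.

$48,753; $43,336; $37,919; $32,502; $27,085; $21,668; $16,251; $10,834; $5,417

Depreciable base = $273,765 − $30,000 = $243,765.
Sum of the years' digits = 9+8+7+6+5+4+3+2+1 = 45.
Year 1: $243,765 × 9/45 = $48,753. Book value $225,012.
Year 2: $243,765 × 8/45 = $43,336. Book value $181,676.
Year 3: $243,765 × 7/45 = $37,919. Book value $143,757.
Year 4: $243,765 × 6/45 = $32,502. Book value $111,255.
Year 5: $243,765 × 5/45 = $27,085. Book value $84,170.
Year 6: $243,765 × 4/45 = $21,668. Book value $62,502.
Year 7: $243,765 × 3/45 = $16,251. Book value $46,251.
Year 8: $243,765 × 2/45 = $10,834. Book value $35,417.
Year 9: $243,765 × 1/45 = $5,417. Book value $30,000.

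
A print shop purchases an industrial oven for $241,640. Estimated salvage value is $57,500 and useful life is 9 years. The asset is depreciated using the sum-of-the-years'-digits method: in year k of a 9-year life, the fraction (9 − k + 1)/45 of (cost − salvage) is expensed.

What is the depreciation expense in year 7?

Depreciable base = $241,640 − $57,500 = $184,140.
Sum of the years' digits = 9+8+7+6+5+4+3+2+1 = 45.
Year 1: $184,140 × 9/45 = $36,828. Book value $204,812.
Year 2: $184,140 × 8/45 = $32,736. Book value $172,076.
Year 3: $184,140 × 7/45 = $28,644. Book value $143,432.
Year 4: $184,140 × 6/45 = $24,552. Book value $118,880.
Year 5: $184,140 × 5/45 = $20,460. Book value $98,420.
Year 6: $184,140 × 4/45 = $16,368. Book value $82,052.
Year 7: $184,140 × 3/45 = $12,276. Book value $69,776.

$12,276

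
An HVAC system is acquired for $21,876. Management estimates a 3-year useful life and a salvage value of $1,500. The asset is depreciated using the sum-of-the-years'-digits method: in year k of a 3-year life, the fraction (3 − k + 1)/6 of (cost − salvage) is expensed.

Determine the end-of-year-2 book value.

Depreciable base = $21,876 − $1,500 = $20,376.
Sum of the years' digits = 3+2+1 = 6.
Year 1: $20,376 × 3/6 = $10,188. Book value $11,688.
Year 2: $20,376 × 2/6 = $6,792. Book value $4,896.

$4,896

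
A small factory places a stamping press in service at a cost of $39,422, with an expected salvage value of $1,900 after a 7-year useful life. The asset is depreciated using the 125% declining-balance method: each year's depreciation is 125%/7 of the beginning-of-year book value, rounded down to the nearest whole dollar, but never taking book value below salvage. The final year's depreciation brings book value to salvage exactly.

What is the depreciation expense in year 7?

$10,212

Depreciable base = $39,422 − $1,900 = $37,522.
Year 1: ⌊$39,422 × 125%/7⌋ = $7,039. Book value $32,383.
Year 2: ⌊$32,383 × 125%/7⌋ = $5,782. Book value $26,601.
Year 3: ⌊$26,601 × 125%/7⌋ = $4,750. Book value $21,851.
Year 4: ⌊$21,851 × 125%/7⌋ = $3,901. Book value $17,950.
Year 5: ⌊$17,950 × 125%/7⌋ = $3,205. Book value $14,745.
Year 6: ⌊$14,745 × 125%/7⌋ = $2,633. Book value $12,112.
Year 7 (final): $12,112 − $1,900 = $10,212. Book value $1,900.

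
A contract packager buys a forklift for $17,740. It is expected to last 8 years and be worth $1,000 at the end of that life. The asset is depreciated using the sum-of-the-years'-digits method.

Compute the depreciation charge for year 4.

$2,325

Depreciable base = $17,740 − $1,000 = $16,740.
Sum of the years' digits = 8+7+6+5+4+3+2+1 = 36.
Year 1: $16,740 × 8/36 = $3,720. Book value $14,020.
Year 2: $16,740 × 7/36 = $3,255. Book value $10,765.
Year 3: $16,740 × 6/36 = $2,790. Book value $7,975.
Year 4: $16,740 × 5/36 = $2,325. Book value $5,650.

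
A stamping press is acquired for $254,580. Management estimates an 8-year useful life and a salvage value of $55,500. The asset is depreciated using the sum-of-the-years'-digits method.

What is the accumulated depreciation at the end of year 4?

$143,780

Depreciable base = $254,580 − $55,500 = $199,080.
Sum of the years' digits = 8+7+6+5+4+3+2+1 = 36.
Year 1: $199,080 × 8/36 = $44,240. Book value $210,340.
Year 2: $199,080 × 7/36 = $38,710. Book value $171,630.
Year 3: $199,080 × 6/36 = $33,180. Book value $138,450.
Year 4: $199,080 × 5/36 = $27,650. Book value $110,800.
Accumulated through year 4 = $254,580 − $110,800 = $143,780.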